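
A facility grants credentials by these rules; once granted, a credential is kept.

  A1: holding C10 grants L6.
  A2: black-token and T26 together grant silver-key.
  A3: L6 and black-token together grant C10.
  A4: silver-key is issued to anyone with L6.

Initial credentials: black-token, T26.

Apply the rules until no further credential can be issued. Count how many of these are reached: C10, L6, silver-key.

Holding black-token and T26 grants silver-key (A2).
C10 would need L6 and black-token (A3), but L6 is never granted.
L6 would need C10 (A1), but C10 is never granted.
silver-key: reached.
Reached: silver-key — 1 of the 3.

1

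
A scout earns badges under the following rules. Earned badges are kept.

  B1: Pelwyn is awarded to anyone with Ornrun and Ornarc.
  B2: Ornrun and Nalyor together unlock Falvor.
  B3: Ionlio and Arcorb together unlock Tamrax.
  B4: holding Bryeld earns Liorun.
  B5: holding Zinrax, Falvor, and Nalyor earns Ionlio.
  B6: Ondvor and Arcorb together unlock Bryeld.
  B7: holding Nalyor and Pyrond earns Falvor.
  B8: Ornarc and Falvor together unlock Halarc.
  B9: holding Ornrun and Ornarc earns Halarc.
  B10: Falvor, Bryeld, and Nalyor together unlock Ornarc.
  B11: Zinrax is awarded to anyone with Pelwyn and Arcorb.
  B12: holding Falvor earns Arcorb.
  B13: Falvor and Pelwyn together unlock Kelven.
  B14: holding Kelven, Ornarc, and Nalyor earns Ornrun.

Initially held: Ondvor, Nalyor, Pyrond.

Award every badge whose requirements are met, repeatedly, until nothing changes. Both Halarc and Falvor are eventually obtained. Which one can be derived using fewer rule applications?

Falvor

Falvor: With Nalyor and Pyrond, Falvor is earned (B7). [1 rule application]
Halarc: With Nalyor and Pyrond, Falvor is earned (B7). With Falvor, Arcorb is earned (B12). With Ondvor and Arcorb, Bryeld is earned (B6). With Falvor, Bryeld, and Nalyor, Ornarc is earned (B10). With Ornarc and Falvor, Halarc is earned (B8). [5 rule applications]
Falvor needs fewer.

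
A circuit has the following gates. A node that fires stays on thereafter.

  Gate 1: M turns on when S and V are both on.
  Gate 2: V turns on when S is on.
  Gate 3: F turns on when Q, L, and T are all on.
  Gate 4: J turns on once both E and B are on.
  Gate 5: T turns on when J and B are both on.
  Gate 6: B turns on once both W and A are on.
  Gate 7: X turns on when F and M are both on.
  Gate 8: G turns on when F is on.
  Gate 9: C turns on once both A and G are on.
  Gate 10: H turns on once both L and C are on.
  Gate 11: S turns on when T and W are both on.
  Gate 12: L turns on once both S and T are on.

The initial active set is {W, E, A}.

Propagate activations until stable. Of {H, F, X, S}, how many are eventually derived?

1

W and A are on, so B turns on (Gate 6).
E and B are on, so J turns on (Gate 4).
Gate 5: J and B on → T on.
T and W are on, so S turns on (Gate 11).
H would need L and C (Gate 10), but C never turns on.
F would need Q, L, and T (Gate 3), but Q never turns on.
X would need F and M (Gate 7), but F never turns on.
S: reached.
Reached: S — 1 of the 4.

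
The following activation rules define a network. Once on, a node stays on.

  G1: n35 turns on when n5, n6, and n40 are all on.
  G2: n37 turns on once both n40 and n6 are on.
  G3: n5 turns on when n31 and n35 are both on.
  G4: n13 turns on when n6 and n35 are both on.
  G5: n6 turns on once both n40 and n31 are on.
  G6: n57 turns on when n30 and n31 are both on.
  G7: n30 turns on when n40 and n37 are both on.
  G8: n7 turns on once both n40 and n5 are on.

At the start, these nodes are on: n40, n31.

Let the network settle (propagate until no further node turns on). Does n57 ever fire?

n40 and n31 are on, so n6 turns on (G5).
n40 and n6 are on, so n37 turns on (G2).
G7: n40 and n37 on → n30 on.
n30 and n31 are on, so n57 turns on (G6).

Yes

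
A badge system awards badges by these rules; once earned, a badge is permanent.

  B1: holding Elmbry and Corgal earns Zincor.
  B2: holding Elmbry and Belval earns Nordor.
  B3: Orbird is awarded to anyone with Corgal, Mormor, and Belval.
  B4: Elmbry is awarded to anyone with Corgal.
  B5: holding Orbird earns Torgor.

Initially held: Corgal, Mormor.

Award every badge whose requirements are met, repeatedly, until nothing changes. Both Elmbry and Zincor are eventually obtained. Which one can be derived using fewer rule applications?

Elmbry: With Corgal, Elmbry is earned (B4). [1 rule application]
Zincor: With Corgal, Elmbry is earned (B4). With Elmbry and Corgal, Zincor is earned (B1). [2 rule applications]
Elmbry needs fewer.

Elmbry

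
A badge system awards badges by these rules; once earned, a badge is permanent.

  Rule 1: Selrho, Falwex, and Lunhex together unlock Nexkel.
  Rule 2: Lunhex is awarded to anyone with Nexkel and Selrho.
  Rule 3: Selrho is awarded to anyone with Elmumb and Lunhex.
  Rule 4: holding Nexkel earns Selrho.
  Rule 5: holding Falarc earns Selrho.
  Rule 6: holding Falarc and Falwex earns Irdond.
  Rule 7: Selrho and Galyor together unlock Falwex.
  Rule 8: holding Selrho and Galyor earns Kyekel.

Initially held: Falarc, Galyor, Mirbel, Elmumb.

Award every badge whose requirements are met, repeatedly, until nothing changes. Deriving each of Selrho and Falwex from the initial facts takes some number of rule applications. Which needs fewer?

Selrho

Selrho: With Falarc, Selrho is earned (Rule 5). [1 rule application]
Falwex: With Falarc, Selrho is earned (Rule 5). With Selrho and Galyor, Falwex is earned (Rule 7). [2 rule applications]
Selrho needs fewer.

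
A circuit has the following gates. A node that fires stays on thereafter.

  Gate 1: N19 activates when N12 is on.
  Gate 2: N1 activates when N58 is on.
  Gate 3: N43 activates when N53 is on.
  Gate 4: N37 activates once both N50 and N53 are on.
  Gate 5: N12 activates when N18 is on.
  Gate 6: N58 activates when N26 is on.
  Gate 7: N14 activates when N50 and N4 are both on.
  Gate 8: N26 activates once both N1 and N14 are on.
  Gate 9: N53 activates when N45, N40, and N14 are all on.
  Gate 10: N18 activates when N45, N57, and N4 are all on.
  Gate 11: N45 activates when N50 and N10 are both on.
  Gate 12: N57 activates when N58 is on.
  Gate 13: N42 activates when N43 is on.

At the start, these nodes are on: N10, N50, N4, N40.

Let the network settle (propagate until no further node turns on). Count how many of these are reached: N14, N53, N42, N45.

Gate 7: N50 and N4 on → N14 on.
N50 and N10 are on, so N45 activates (Gate 11).
N45, N40, and N14 are on, so N53 activates (Gate 9).
N53 is on, so N43 activates (Gate 3).
N43 is on, so N42 activates (Gate 13).
N14: reached.
N53: reached.
N42: reached.
N45: reached.
All 4 are reached.

4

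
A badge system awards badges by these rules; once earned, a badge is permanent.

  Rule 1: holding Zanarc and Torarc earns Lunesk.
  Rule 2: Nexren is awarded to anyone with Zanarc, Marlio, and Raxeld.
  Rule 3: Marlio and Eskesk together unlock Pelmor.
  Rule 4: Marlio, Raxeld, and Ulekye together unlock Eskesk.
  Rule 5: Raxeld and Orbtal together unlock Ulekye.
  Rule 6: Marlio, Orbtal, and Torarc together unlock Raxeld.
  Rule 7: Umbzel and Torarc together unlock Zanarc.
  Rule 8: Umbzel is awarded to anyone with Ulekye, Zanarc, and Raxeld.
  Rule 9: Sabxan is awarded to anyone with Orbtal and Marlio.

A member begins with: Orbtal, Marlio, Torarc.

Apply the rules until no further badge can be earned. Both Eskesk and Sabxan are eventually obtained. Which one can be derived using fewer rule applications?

Sabxan

Sabxan: With Orbtal and Marlio, Sabxan is earned (Rule 9). [1 rule application]
Eskesk: With Marlio, Orbtal, and Torarc, Raxeld is earned (Rule 6). With Raxeld and Orbtal, Ulekye is earned (Rule 5). With Marlio, Raxeld, and Ulekye, Eskesk is earned (Rule 4). [3 rule applications]
Sabxan needs fewer.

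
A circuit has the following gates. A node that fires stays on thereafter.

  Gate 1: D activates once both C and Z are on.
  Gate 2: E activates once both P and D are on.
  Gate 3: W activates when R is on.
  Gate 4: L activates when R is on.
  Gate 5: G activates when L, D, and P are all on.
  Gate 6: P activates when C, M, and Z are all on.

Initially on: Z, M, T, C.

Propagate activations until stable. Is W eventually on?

W would need R (Gate 3), but R never turns on.

No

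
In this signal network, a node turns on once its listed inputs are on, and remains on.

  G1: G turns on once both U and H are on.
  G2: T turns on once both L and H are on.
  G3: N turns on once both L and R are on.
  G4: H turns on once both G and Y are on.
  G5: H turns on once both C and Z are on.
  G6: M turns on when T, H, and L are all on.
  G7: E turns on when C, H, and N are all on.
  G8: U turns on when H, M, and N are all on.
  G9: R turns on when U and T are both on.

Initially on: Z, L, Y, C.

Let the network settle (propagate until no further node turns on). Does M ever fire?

Yes

C and Z are on, so H turns on (G5).
G2: L and H on → T on.
G6: T, H, and L on → M on.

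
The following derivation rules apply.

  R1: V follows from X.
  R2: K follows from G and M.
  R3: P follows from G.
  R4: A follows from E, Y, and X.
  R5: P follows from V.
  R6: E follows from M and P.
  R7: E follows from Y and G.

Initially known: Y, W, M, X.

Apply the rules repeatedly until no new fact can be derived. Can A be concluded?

Yes

From X, R1 gives V.
From V, R5 gives P.
M and P hold, so E follows (R6).
E, Y, and X hold, so A follows (R4).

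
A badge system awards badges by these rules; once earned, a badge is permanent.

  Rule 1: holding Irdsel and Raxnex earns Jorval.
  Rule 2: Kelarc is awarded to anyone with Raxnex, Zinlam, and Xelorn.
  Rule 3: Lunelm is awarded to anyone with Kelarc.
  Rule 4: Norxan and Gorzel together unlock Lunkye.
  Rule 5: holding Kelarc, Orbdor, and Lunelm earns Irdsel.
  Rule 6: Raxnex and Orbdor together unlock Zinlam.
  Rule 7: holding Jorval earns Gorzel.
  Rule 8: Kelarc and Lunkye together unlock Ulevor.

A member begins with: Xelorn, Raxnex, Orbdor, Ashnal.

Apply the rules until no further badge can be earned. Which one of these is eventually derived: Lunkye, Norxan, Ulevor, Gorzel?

Gorzel

With Raxnex and Orbdor, Zinlam is earned (Rule 6).
With Raxnex, Zinlam, and Xelorn, Kelarc is earned (Rule 2).
With Kelarc, Lunelm is earned (Rule 3).
With Kelarc, Orbdor, and Lunelm, Irdsel is earned (Rule 5).
With Irdsel and Raxnex, Jorval is earned (Rule 1).
With Jorval, Gorzel is earned (Rule 7).
No rule produces Norxan, and it is not given. Ulevor would need Kelarc and Lunkye (Rule 8), but Lunkye is never earned. Lunkye would need Norxan and Gorzel (Rule 4), but Norxan is never earned.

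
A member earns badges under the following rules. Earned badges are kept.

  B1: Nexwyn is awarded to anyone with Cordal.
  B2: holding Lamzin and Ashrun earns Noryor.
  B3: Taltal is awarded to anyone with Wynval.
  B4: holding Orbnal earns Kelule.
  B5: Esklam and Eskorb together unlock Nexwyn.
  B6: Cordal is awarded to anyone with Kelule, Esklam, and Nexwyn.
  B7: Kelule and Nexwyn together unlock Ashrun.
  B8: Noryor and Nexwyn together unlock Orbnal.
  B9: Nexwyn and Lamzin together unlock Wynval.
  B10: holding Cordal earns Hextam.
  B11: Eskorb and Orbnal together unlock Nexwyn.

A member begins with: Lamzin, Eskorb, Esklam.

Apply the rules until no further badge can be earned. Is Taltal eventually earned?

With Esklam and Eskorb, Nexwyn is earned (B5).
With Nexwyn and Lamzin, Wynval is earned (B9).
With Wynval, Taltal is earned (B3).

Yes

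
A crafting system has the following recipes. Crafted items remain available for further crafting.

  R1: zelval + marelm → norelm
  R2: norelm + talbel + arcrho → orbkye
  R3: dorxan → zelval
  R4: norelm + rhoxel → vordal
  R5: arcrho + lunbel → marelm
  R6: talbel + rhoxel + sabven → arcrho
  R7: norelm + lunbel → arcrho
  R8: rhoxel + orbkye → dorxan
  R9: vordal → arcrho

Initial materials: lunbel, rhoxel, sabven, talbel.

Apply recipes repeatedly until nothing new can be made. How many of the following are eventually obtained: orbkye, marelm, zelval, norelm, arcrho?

Using R6, talbel, rhoxel, and sabven make arcrho.
Using R5, arcrho and lunbel make marelm.
orbkye would need norelm, talbel, and arcrho (R2), but norelm is never obtained.
marelm: reached.
zelval would need dorxan (R3), but dorxan is never obtained.
norelm would need zelval and marelm (R1), but zelval is never obtained.
arcrho: reached.
Reached: marelm and arcrho — 2 of the 5.

2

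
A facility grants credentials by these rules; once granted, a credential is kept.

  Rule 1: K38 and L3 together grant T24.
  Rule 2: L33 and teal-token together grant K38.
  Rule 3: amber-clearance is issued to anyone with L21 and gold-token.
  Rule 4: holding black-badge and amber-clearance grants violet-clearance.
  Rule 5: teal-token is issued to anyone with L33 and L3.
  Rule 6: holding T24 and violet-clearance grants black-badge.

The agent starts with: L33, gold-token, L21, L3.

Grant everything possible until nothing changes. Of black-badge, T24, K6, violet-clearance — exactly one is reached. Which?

Holding L33 and L3 grants teal-token (Rule 5).
Holding L33 and teal-token grants K38 (Rule 2).
Holding K38 and L3 grants T24 (Rule 1).
No rule produces K6, and it is not given. black-badge would need T24 and violet-clearance (Rule 6), but violet-clearance is never granted. violet-clearance would need black-badge and amber-clearance (Rule 4), but black-badge is never granted.

T24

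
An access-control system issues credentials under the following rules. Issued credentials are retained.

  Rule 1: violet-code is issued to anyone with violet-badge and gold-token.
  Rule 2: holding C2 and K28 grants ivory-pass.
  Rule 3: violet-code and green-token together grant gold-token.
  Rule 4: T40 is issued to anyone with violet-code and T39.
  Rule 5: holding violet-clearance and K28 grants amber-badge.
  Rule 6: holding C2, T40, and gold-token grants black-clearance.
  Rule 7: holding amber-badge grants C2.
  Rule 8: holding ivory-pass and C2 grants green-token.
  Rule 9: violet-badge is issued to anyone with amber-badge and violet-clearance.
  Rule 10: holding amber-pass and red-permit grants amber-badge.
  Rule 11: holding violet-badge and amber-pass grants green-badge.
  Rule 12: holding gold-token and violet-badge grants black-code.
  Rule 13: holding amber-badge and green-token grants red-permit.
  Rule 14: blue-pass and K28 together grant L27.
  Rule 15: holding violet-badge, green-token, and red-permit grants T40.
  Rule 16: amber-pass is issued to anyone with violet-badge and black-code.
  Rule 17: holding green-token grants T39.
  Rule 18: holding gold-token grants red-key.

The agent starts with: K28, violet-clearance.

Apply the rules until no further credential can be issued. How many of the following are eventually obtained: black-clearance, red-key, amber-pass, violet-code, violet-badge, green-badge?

1

Holding violet-clearance and K28 grants amber-badge (Rule 5).
Holding amber-badge and violet-clearance grants violet-badge (Rule 9).
black-clearance would need C2, T40, and gold-token (Rule 6), but gold-token is never granted.
red-key would need gold-token (Rule 18), but gold-token is never granted.
amber-pass would need violet-badge and black-code (Rule 16), but black-code is never granted.
violet-code would need violet-badge and gold-token (Rule 1), but gold-token is never granted.
violet-badge: reached.
green-badge would need violet-badge and amber-pass (Rule 11), but amber-pass is never granted.
Reached: violet-badge — 1 of the 6.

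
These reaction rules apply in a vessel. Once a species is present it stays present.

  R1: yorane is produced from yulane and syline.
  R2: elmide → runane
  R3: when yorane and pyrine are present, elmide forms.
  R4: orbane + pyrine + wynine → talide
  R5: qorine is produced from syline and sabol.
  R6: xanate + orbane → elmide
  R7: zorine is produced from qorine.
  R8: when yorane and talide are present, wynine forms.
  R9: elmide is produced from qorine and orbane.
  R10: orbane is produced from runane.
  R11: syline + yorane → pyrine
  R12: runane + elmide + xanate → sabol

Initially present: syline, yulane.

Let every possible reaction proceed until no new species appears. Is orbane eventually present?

Yes

yulane and syline present → yorane forms (R1).
syline and yorane present → pyrine forms (R11).
yorane and pyrine present → elmide forms (R3).
elmide present → runane forms (R2).
runane present → orbane forms (R10).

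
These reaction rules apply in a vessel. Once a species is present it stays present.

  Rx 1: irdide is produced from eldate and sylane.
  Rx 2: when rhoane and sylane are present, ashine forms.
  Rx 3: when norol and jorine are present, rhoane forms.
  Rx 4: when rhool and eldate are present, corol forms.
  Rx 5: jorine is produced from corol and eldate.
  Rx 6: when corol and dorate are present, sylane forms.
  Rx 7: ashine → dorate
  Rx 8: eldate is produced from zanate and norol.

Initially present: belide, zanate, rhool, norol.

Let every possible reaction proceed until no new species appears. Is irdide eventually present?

irdide would need eldate and sylane (Rx 1), but sylane never forms.

No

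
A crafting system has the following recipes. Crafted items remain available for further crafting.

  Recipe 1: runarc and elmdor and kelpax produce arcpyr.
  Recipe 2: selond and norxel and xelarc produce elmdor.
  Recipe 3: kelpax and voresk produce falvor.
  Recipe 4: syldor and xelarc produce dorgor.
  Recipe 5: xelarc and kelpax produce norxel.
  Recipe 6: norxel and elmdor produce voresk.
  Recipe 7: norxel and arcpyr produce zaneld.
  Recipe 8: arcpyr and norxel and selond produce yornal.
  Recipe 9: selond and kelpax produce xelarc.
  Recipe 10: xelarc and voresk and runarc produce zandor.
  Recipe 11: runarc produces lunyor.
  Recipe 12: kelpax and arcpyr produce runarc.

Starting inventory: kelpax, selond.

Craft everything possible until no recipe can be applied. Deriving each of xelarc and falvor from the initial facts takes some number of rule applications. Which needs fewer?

xelarc

xelarc: Using Recipe 9, selond and kelpax make xelarc. [1 rule application]
falvor: selond and kelpax → xelarc (Recipe 9). xelarc and kelpax → norxel (Recipe 5). Using Recipe 2, selond, norxel, and xelarc make elmdor. Using Recipe 6, norxel and elmdor make voresk. kelpax and voresk → falvor (Recipe 3). [5 rule applications]
xelarc needs fewer.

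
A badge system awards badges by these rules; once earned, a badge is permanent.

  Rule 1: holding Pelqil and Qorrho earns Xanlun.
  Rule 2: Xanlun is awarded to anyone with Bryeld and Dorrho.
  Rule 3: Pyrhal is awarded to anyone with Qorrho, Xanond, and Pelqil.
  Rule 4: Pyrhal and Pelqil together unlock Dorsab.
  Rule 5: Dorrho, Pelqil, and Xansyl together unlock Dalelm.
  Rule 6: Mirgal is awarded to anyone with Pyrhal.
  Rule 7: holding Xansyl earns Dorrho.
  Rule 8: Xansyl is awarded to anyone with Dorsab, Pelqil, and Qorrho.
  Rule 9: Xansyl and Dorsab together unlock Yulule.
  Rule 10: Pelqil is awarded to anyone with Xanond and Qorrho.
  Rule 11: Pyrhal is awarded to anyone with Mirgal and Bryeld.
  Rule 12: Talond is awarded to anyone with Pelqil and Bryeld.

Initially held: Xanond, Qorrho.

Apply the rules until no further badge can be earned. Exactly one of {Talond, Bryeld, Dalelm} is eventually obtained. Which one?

With Xanond and Qorrho, Pelqil is earned (Rule 10).
With Qorrho, Xanond, and Pelqil, Pyrhal is earned (Rule 3).
With Pyrhal and Pelqil, Dorsab is earned (Rule 4).
With Dorsab, Pelqil, and Qorrho, Xansyl is earned (Rule 8).
With Xansyl, Dorrho is earned (Rule 7).
With Dorrho, Pelqil, and Xansyl, Dalelm is earned (Rule 5).
No rule produces Bryeld, and it is not given. Talond would need Pelqil and Bryeld (Rule 12), but Bryeld is never earned.

Dalelm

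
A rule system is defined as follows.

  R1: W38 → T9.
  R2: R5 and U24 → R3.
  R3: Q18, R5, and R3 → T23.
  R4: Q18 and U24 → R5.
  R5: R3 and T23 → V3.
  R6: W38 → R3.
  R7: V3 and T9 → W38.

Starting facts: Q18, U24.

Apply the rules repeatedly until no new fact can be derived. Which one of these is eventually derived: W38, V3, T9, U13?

V3

From Q18 and U24, R4 gives R5.
R5 and U24 hold, so R3 follows (R2).
From Q18, R5, and R3, R3 gives T23.
From R3 and T23, R5 gives V3.
W38 would need V3 and T9 (R7), but T9 is never established. T9 would need W38 (R1), but W38 is never established. No rule produces U13, and it is not given.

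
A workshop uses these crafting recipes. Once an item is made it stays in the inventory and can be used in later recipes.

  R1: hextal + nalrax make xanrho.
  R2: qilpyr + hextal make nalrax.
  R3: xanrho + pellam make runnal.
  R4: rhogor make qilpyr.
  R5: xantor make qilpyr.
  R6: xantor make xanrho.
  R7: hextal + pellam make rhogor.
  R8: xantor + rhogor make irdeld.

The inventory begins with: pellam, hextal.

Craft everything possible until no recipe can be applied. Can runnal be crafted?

Yes

Using R7, hextal and pellam make rhogor.
rhogor → qilpyr (R4).
qilpyr + hextal → nalrax (R2).
Using R1, hextal and nalrax make xanrho.
xanrho + pellam → runnal (R3).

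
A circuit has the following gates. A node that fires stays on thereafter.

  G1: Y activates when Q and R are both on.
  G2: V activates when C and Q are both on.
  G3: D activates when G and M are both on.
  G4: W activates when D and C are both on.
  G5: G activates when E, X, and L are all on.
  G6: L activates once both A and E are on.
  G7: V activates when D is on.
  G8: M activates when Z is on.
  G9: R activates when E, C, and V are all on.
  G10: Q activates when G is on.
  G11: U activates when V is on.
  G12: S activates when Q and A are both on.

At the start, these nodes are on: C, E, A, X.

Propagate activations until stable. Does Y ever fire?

Yes

A and E are on, so L activates (G6).
G5: E, X, and L on → G on.
G is on, so Q activates (G10).
C and Q are on, so V activates (G2).
E, C, and V are on, so R activates (G9).
G1: Q and R on → Y on.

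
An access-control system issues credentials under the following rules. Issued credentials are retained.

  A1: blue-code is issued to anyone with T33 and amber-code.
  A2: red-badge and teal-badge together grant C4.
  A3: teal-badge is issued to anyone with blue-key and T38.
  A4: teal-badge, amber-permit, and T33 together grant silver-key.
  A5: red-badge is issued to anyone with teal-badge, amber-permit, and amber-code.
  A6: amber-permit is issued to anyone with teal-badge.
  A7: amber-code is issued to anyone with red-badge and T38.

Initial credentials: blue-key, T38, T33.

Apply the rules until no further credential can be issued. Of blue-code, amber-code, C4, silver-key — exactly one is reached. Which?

Holding blue-key and T38 grants teal-badge (A3).
Holding teal-badge grants amber-permit (A6).
Holding teal-badge, amber-permit, and T33 grants silver-key (A4).
blue-code would need T33 and amber-code (A1), but amber-code is never granted. C4 would need red-badge and teal-badge (A2), but red-badge is never granted. amber-code would need red-badge and T38 (A7), but red-badge is never granted.

silver-key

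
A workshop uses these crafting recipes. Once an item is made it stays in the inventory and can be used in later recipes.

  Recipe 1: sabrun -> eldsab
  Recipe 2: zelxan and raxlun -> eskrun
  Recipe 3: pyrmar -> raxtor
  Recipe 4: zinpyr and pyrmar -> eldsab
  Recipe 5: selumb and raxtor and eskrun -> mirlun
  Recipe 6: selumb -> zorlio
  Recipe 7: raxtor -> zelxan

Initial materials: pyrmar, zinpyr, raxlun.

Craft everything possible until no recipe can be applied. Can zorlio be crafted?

zorlio would need selumb (Recipe 6), but selumb is never obtained.

No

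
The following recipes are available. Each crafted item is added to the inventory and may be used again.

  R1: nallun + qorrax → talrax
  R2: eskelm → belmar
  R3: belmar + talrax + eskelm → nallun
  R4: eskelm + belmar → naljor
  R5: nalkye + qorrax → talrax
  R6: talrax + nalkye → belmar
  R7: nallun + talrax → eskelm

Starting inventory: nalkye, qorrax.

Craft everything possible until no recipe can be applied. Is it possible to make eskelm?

eskelm would need nallun and talrax (R7), but nallun is never obtained.

No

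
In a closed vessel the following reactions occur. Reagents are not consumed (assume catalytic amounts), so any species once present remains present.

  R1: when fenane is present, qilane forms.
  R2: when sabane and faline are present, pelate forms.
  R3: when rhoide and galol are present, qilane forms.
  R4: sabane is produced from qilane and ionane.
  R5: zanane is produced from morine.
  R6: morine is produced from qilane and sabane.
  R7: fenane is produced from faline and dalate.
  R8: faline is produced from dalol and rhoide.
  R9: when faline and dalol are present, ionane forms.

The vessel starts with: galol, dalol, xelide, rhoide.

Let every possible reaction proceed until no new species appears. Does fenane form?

No

fenane would need faline and dalate (R7), but dalate never forms.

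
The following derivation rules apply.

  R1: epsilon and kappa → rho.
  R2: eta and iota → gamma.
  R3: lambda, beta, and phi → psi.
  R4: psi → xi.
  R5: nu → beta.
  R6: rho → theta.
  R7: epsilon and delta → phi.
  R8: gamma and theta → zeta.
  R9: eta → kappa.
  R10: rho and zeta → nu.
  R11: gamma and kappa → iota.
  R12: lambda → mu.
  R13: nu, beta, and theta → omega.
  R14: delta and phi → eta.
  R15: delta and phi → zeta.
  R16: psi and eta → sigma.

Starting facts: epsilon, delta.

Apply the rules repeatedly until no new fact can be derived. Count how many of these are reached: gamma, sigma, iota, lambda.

gamma would need eta and iota (R2), but iota is never established.
sigma would need psi and eta (R16), but psi is never established.
iota would need gamma and kappa (R11), but gamma is never established.
No rule produces lambda, and it is not given.
None of the 4 are reached.

0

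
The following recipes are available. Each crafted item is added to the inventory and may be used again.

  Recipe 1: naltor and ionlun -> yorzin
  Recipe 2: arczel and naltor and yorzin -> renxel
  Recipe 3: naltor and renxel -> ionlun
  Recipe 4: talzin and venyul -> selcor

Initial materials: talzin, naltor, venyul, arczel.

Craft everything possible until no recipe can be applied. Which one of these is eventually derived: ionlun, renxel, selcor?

Using Recipe 4, talzin and venyul make selcor.
renxel would need arczel, naltor, and yorzin (Recipe 2), but yorzin is never obtained. ionlun would need naltor and renxel (Recipe 3), but renxel is never obtained.

selcor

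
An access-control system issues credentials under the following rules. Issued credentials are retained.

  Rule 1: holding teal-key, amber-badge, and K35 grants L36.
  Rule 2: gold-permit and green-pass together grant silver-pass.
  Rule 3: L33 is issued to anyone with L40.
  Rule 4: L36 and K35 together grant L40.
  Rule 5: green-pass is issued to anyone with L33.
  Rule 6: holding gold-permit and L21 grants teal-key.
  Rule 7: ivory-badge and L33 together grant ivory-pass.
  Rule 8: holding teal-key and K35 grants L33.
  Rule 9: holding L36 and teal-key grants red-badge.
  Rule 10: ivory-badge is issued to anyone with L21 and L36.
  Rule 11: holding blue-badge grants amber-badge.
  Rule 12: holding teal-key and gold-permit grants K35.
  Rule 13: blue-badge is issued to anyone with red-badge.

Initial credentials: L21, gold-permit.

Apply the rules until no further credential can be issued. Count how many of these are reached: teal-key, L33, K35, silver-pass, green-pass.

5

Holding gold-permit and L21 grants teal-key (Rule 6).
Holding teal-key and gold-permit grants K35 (Rule 12).
Holding teal-key and K35 grants L33 (Rule 8).
Holding L33 grants green-pass (Rule 5).
Holding gold-permit and green-pass grants silver-pass (Rule 2).
teal-key: reached.
L33: reached.
K35: reached.
silver-pass: reached.
green-pass: reached.
All 5 are reached.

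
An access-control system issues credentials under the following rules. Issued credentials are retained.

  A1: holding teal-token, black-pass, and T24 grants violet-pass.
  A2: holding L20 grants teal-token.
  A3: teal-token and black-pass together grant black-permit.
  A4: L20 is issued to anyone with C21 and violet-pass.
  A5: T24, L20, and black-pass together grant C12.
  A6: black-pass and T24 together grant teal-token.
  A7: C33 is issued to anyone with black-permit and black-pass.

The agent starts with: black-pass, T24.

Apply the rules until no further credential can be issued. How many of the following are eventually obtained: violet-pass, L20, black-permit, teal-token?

3

Holding black-pass and T24 grants teal-token (A6).
Holding teal-token, black-pass, and T24 grants violet-pass (A1).
Holding teal-token and black-pass grants black-permit (A3).
violet-pass: reached.
L20 would need C21 and violet-pass (A4), but C21 is never granted.
black-permit: reached.
teal-token: reached.
Reached: violet-pass, black-permit, and teal-token — 3 of the 4.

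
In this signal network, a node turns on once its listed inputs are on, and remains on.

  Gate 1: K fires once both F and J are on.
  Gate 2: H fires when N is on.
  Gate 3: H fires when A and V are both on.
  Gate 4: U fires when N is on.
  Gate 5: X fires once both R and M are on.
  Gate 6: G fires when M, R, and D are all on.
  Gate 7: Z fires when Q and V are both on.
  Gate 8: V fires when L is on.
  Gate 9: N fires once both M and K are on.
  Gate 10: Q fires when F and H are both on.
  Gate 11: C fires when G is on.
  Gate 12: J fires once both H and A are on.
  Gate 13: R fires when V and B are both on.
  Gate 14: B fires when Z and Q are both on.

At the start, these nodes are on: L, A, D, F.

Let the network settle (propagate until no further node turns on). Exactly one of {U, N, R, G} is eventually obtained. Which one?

R

L is on, so V fires (Gate 8).
A and V are on, so H fires (Gate 3).
Gate 10: F and H on → Q on.
Gate 7: Q and V on → Z on.
Z and Q are on, so B fires (Gate 14).
V and B are on, so R fires (Gate 13).
N would need M and K (Gate 9), but M never turns on. G would need M, R, and D (Gate 6), but M never turns on. U would need N (Gate 4), but N never turns on.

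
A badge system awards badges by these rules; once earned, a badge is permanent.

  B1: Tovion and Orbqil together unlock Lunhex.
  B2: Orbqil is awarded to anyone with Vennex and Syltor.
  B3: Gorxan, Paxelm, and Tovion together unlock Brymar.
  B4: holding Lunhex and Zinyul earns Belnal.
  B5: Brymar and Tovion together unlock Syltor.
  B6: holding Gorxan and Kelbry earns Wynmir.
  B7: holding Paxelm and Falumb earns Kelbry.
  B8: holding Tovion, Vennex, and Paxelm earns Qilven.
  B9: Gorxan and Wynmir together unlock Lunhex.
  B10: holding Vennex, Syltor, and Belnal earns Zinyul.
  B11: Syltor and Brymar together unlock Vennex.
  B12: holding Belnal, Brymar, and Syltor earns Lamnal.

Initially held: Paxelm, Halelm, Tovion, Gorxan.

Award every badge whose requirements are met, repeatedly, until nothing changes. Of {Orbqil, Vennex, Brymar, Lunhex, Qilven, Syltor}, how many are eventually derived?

With Gorxan, Paxelm, and Tovion, Brymar is earned (B3).
With Brymar and Tovion, Syltor is earned (B5).
With Syltor and Brymar, Vennex is earned (B11).
With Vennex and Syltor, Orbqil is earned (B2).
With Tovion, Vennex, and Paxelm, Qilven is earned (B8).
With Tovion and Orbqil, Lunhex is earned (B1).
Orbqil: reached.
Vennex: reached.
Brymar: reached.
Lunhex: reached.
Qilven: reached.
Syltor: reached.
All 6 are reached.

6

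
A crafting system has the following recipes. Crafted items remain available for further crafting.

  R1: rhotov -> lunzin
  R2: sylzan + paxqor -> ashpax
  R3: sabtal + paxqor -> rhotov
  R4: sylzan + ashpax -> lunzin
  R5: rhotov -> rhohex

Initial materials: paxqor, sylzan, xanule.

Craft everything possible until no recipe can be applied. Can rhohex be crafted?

No

rhohex would need rhotov (R5), but rhotov is never obtained.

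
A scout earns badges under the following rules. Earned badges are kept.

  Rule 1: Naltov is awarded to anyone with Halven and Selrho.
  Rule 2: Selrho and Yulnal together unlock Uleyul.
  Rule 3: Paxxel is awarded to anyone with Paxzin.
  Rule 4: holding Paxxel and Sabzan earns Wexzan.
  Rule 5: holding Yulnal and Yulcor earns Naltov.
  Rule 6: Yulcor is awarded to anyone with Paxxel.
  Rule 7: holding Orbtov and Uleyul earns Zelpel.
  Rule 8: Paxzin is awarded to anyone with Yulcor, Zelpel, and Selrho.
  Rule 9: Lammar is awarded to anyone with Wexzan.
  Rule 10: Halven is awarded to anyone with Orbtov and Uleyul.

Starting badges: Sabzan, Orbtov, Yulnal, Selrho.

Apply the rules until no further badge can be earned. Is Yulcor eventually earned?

Yulcor would need Paxxel (Rule 6), but Paxxel is never earned.

No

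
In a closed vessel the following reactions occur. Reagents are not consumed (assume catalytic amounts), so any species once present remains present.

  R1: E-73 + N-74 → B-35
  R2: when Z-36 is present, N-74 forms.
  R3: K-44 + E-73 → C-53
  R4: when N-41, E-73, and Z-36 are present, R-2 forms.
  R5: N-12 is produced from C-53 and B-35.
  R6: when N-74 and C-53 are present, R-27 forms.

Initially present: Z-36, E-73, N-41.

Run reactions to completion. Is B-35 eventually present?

Z-36 present → N-74 forms (R2).
E-73 and N-74 present → B-35 forms (R1).

Yes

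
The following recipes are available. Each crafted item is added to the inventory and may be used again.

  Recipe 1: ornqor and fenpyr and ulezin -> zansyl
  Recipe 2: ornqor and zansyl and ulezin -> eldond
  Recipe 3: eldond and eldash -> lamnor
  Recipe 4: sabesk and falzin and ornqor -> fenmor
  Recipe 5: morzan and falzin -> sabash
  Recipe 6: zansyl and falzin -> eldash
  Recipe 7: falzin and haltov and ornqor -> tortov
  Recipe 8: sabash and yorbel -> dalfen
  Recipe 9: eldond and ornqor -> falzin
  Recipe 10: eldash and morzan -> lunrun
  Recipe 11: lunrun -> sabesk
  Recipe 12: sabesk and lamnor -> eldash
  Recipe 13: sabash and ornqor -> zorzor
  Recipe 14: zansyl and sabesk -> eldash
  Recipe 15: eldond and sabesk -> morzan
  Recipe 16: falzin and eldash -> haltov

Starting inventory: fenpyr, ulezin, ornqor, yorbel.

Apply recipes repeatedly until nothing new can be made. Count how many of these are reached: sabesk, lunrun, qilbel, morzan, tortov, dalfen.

Using Recipe 1, ornqor, fenpyr, and ulezin make zansyl.
Using Recipe 2, ornqor, zansyl, and ulezin make eldond.
Using Recipe 9, eldond and ornqor make falzin.
Using Recipe 6, zansyl and falzin make eldash.
Using Recipe 16, falzin and eldash make haltov.
Using Recipe 7, falzin, haltov, and ornqor make tortov.
sabesk would need lunrun (Recipe 11), but lunrun is never obtained.
lunrun would need eldash and morzan (Recipe 10), but morzan is never obtained.
No rule produces qilbel, and it is not given.
morzan would need eldond and sabesk (Recipe 15), but sabesk is never obtained.
tortov: reached.
dalfen would need sabash and yorbel (Recipe 8), but sabash is never obtained.
Reached: tortov — 1 of the 6.

1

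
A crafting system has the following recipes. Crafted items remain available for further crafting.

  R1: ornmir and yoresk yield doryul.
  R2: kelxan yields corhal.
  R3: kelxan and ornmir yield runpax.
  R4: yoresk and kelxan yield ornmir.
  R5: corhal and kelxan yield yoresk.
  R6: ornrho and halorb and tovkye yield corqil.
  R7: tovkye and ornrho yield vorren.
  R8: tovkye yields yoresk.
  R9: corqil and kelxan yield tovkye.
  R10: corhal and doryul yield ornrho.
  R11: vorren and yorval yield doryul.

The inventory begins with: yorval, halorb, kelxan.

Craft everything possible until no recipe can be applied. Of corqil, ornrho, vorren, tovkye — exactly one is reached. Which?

ornrho

Using R2, kelxan makes corhal.
corhal and kelxan → yoresk (R5).
Using R4, yoresk and kelxan make ornmir.
ornmir and yoresk → doryul (R1).
Using R10, corhal and doryul make ornrho.
corqil would need ornrho, halorb, and tovkye (R6), but tovkye is never obtained. tovkye would need corqil and kelxan (R9), but corqil is never obtained. vorren would need tovkye and ornrho (R7), but tovkye is never obtained.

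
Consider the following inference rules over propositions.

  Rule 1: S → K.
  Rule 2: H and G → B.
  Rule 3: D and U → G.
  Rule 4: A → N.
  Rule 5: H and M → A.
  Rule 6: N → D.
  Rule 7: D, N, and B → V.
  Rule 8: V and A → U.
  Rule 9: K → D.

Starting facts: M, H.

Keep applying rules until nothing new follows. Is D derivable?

From H and M, Rule 5 gives A.
From A, Rule 4 gives N.
N holds, so D follows (Rule 6).

Yes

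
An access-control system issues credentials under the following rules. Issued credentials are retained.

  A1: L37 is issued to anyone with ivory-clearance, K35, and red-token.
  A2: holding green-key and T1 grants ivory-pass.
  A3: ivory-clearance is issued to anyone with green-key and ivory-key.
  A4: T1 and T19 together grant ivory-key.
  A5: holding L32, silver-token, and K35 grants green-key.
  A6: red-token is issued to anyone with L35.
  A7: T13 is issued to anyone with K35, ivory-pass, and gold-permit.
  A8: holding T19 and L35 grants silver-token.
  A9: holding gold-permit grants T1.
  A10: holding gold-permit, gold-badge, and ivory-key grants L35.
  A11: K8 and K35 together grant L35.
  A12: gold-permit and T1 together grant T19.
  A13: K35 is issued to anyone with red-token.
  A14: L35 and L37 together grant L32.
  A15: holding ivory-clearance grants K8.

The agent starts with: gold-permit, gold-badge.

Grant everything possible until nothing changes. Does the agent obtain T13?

T13 would need K35, ivory-pass, and gold-permit (A7), but ivory-pass is never granted.

No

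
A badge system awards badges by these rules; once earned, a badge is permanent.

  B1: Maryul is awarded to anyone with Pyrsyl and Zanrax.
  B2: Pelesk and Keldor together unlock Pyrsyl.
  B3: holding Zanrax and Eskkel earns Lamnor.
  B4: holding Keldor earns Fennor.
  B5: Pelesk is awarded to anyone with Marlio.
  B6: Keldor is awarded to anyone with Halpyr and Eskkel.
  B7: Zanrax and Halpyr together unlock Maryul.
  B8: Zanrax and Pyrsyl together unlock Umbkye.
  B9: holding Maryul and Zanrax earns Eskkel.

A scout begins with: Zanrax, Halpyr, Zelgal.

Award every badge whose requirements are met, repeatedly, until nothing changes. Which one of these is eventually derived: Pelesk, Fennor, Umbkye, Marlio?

With Zanrax and Halpyr, Maryul is earned (B7).
With Maryul and Zanrax, Eskkel is earned (B9).
With Halpyr and Eskkel, Keldor is earned (B6).
With Keldor, Fennor is earned (B4).
No rule produces Marlio, and it is not given. Umbkye would need Zanrax and Pyrsyl (B8), but Pyrsyl is never earned. Pelesk would need Marlio (B5), but Marlio is never earned.

Fennor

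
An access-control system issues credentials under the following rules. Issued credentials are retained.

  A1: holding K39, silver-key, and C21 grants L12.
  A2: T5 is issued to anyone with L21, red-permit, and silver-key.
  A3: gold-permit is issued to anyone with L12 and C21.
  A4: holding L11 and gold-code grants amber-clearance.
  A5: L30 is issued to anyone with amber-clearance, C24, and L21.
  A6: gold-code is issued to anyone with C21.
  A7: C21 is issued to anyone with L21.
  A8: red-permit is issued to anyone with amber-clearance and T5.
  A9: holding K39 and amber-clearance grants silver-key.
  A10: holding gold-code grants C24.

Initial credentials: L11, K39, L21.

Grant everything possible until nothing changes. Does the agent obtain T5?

T5 would need L21, red-permit, and silver-key (A2), but red-permit is never granted.

No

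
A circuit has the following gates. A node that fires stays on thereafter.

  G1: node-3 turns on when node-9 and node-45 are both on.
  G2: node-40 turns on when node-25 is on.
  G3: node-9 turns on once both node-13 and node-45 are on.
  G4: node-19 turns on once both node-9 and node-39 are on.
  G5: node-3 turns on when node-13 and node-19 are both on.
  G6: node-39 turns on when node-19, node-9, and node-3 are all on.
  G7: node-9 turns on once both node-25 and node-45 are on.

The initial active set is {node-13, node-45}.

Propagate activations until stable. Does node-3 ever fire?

Yes

node-13 and node-45 are on, so node-9 turns on (G3).
G1: node-9 and node-45 on → node-3 on.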